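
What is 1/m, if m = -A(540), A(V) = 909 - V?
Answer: -1/369 ≈ -0.0027100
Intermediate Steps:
m = -369 (m = -(909 - 1*540) = -(909 - 540) = -1*369 = -369)
1/m = 1/(-369) = -1/369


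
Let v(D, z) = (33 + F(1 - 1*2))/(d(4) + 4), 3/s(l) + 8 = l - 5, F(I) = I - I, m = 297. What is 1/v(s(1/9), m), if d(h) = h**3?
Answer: 68/33 ≈ 2.0606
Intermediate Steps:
F(I) = 0
s(l) = 3/(-13 + l) (s(l) = 3/(-8 + (l - 5)) = 3/(-8 + (-5 + l)) = 3/(-13 + l))
v(D, z) = 33/68 (v(D, z) = (33 + 0)/(4**3 + 4) = 33/(64 + 4) = 33/68)
1/v(s(1/9), m) = 1/(33/68) = 68/33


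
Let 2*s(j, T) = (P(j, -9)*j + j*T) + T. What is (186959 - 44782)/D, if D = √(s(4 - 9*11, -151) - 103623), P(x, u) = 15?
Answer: -142177*I*√388954/194477 ≈ -455.94*I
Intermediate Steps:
s(j, T) = T/2 + 15*j/2 + T*j/2 (s(j, T) = ((15*j + j*T) + T)/2 = ((15*j + T*j) + T)/2 = (T + 15*j + T*j)/2 = T/2 + 15*j/2 + T*j/2)
D = I*√388954/2 (D = √(((½)*(-151) + 15*(4 - 9*11)/2 + (½)*(-151)*(4 - 9*11)) - 103623) = √((-151/2 + 15*(4 - 99)/2 + (½)*(-151)*(4 - 99)) - 103623) = √((-151/2 + (15/2)*(-95) + (½)*(-151)*(-95)) - 103623) = √((-151/2 - 1425/2 + 14345/2) - 103623) = √(12769/2 - 103623) = √(-194477/2) = I*√388954/2 ≈ 311.83*I)
(186959 - 44782)/D = (186959 - 44782)/((I*√388954/2)) = 142177*(-I*√388954/194477) = -142177*I*√388954/194477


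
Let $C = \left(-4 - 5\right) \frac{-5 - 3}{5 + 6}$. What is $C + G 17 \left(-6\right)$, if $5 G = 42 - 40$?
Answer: $- \frac{1884}{55} \approx -34.255$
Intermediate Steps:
$G = \frac{2}{5}$ ($G = \frac{42 - 40}{5} = \frac{1}{5} \cdot 2 = \frac{2}{5} \approx 0.4$)
$C = \frac{72}{11}$ ($C = - 9 \left(- \frac{8}{11}\right) = - 9 \left(\left(-8\right) \frac{1}{11}\right) = \left(-9\right) \left(- \frac{8}{11}\right) = \frac{72}{11} \approx 6.5455$)
$C + G 17 \left(-6\right) = \frac{72}{11} + \frac{2 \cdot 17 \left(-6\right)}{5} = \frac{72}{11} + \frac{2}{5} \left(-102\right) = \frac{72}{11} - \frac{204}{5} = - \frac{1884}{55}$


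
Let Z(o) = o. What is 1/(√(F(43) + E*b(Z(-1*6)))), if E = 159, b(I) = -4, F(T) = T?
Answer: -I*√593/593 ≈ -0.041065*I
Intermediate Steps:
1/(√(F(43) + E*b(Z(-1*6)))) = 1/(√(43 + 159*(-4))) = 1/(√(43 - 636)) = 1/(√(-593)) = 1/(I*√593) = -I*√593/593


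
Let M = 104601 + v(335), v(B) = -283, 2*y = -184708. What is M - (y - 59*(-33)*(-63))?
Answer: 319333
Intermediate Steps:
y = -92354 (y = (½)*(-184708) = -92354)
M = 104318 (M = 104601 - 283 = 104318)
M - (y - 59*(-33)*(-63)) = 104318 - (-92354 - 59*(-33)*(-63)) = 104318 - (-92354 + 1947*(-63)) = 104318 - (-92354 - 122661) = 104318 - 1*(-215015) = 104318 + 215015 = 319333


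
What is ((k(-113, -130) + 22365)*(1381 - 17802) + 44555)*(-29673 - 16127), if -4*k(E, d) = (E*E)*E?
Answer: 288112412081650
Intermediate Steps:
k(E, d) = -E³/4 (k(E, d) = -E*E*E/4 = -E²*E/4 = -E³/4)
((k(-113, -130) + 22365)*(1381 - 17802) + 44555)*(-29673 - 16127) = ((-¼*(-113)³ + 22365)*(1381 - 17802) + 44555)*(-29673 - 16127) = ((-¼*(-1442897) + 22365)*(-16421) + 44555)*(-45800) = ((1442897/4 + 22365)*(-16421) + 44555)*(-45800) = ((1532357/4)*(-16421) + 44555)*(-45800) = (-25162834297/4 + 44555)*(-45800) = -25162656077/4*(-45800) = 288112412081650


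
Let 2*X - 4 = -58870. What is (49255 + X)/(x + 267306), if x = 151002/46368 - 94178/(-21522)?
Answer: 549472500192/7410023710109 ≈ 0.074153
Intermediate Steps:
X = -29433 (X = 2 + (1/2)*(-58870) = 2 - 29435 = -29433)
x = 211575293/27720336 (x = 151002*(1/46368) - 94178*(-1/21522) = 8389/2576 + 47089/10761 = 211575293/27720336 ≈ 7.6325)
(49255 + X)/(x + 267306) = (49255 - 29433)/(211575293/27720336 + 267306) = 19822/(7410023710109/27720336) = 19822*(27720336/7410023710109) = 549472500192/7410023710109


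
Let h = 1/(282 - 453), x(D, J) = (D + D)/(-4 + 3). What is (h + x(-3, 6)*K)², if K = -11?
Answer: 127396369/29241 ≈ 4356.8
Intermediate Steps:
x(D, J) = -2*D (x(D, J) = (2*D)/(-1) = (2*D)*(-1) = -2*D)
h = -1/171 (h = 1/(-171) = -1/171 ≈ -0.0058480)
(h + x(-3, 6)*K)² = (-1/171 - 2*(-3)*(-11))² = (-1/171 + 6*(-11))² = (-1/171 - 66)² = (-11287/171)² = 127396369/29241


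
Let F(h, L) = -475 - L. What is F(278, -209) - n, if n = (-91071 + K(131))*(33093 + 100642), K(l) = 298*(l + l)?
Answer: 1737886059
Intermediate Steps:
K(l) = 596*l (K(l) = 298*(2*l) = 596*l)
n = -1737886325 (n = (-91071 + 596*131)*(33093 + 100642) = (-91071 + 78076)*133735 = -12995*133735 = -1737886325)
F(278, -209) - n = (-475 - 1*(-209)) - 1*(-1737886325) = (-475 + 209) + 1737886325 = -266 + 1737886325 = 1737886059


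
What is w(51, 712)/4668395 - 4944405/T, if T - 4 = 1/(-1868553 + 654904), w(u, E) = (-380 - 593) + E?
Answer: -294883945899664506/238559652895 ≈ -1.2361e+6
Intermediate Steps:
w(u, E) = -973 + E
T = 4854595/1213649 (T = 4 + 1/(-1868553 + 654904) = 4 + 1/(-1213649) = 4 - 1/1213649 = 4854595/1213649 ≈ 4.0000)
w(51, 712)/4668395 - 4944405/T = (-973 + 712)/4668395 - 4944405/4854595/1213649 = -261*1/4668395 - 4944405*1213649/4854595 = -261/4668395 - 1200154436769/970919 = -294883945899664506/238559652895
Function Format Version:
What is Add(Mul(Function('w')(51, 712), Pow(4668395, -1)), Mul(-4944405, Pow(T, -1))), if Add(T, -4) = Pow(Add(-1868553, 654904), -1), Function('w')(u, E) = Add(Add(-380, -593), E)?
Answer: Rational(-294883945899664506, 238559652895) ≈ -1.2361e+6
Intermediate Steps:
Function('w')(u, E) = Add(-973, E)
T = Rational(4854595, 1213649) (T = Add(4, Pow(Add(-1868553, 654904), -1)) = Add(4, Pow(-1213649, -1)) = Add(4, Rational(-1, 1213649)) = Rational(4854595, 1213649) ≈ 4.0000)
Add(Mul(Function('w')(51, 712), Pow(4668395, -1)), Mul(-4944405, Pow(T, -1))) = Add(Mul(Add(-973, 712), Pow(4668395, -1)), Mul(-4944405, Pow(Rational(4854595, 1213649), -1))) = Add(Mul(-261, Rational(1, 4668395)), Mul(-4944405, Rational(1213649, 4854595))) = Add(Rational(-261, 4668395), Rational(-1200154436769, 970919)) = Rational(-294883945899664506, 238559652895)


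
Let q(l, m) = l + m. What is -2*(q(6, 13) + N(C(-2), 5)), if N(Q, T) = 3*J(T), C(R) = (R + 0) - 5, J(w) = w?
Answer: -68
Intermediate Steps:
C(R) = -5 + R (C(R) = R - 5 = -5 + R)
N(Q, T) = 3*T
-2*(q(6, 13) + N(C(-2), 5)) = -2*((6 + 13) + 3*5) = -2*(19 + 15) = -2*34 = -68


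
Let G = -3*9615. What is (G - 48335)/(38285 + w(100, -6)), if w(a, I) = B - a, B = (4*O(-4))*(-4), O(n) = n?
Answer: -77180/38249 ≈ -2.0178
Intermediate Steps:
G = -28845
B = 64 (B = (4*(-4))*(-4) = -16*(-4) = 64)
w(a, I) = 64 - a
(G - 48335)/(38285 + w(100, -6)) = (-28845 - 48335)/(38285 + (64 - 1*100)) = -77180/(38285 + (64 - 100)) = -77180/(38285 - 36) = -77180/38249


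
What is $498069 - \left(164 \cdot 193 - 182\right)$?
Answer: $466599$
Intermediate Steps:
$498069 - \left(164 \cdot 193 - 182\right) = 498069 - \left(31652 - 182\right) = 498069 - 31470 = 466599$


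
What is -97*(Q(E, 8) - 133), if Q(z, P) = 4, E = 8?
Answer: 12513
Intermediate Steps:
-97*(Q(E, 8) - 133) = -97*(4 - 133) = -97*(-129) = 12513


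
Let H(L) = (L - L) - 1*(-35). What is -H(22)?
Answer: -35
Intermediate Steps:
H(L) = 35 (H(L) = 0 + 35 = 35)
-H(22) = -1*35 = -35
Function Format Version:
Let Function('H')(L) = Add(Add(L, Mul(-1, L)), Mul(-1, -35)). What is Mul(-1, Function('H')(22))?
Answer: -35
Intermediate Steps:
Function('H')(L) = 35 (Function('H')(L) = Add(0, 35) = 35)
Mul(-1, Function('H')(22)) = Mul(-1, 35) = -35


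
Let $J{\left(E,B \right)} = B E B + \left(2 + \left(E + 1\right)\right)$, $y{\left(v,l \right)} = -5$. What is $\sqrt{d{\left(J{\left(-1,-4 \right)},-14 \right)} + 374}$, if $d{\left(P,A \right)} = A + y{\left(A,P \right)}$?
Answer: $\sqrt{355} \approx 18.841$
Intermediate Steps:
$J{\left(E,B \right)} = 3 + E + E B^{2}$ ($J{\left(E,B \right)} = E B^{2} + \left(2 + \left(1 + E\right)\right) = E B^{2} + \left(3 + E\right) = 3 + E + E B^{2}$)
$d{\left(P,A \right)} = -5 + A$ ($d{\left(P,A \right)} = A - 5 = -5 + A$)
$\sqrt{d{\left(J{\left(-1,-4 \right)},-14 \right)} + 374} = \sqrt{\left(-5 - 14\right) + 374} = \sqrt{-19 + 374} = \sqrt{355}$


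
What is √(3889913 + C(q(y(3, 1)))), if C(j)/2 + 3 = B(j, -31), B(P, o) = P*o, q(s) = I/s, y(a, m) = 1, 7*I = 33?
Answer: √190591121/7 ≈ 1972.2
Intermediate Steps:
I = 33/7 (I = (⅐)*33 = 33/7 ≈ 4.7143)
q(s) = 33/(7*s)
C(j) = -6 - 62*j (C(j) = -6 + 2*(j*(-31)) = -6 + 2*(-31*j) = -6 - 62*j)
√(3889913 + C(q(y(3, 1)))) = √(3889913 + (-6 - 2046/(7*1))) = √(3889913 + (-6 - 2046/7)) = √(3889913 - 2088/7) = √(27227303/7) = √190591121/7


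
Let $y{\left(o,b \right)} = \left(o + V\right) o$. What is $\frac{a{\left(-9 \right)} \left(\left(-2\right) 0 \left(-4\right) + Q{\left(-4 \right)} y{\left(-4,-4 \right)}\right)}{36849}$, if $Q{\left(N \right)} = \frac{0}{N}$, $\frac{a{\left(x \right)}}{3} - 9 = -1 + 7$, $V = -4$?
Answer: $0$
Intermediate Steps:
$a{\left(x \right)} = 45$ ($a{\left(x \right)} = 27 + 3 \left(-1 + 7\right) = 27 + 3 \cdot 6 = 27 + 18 = 45$)
$Q{\left(N \right)} = 0$
$y{\left(o,b \right)} = o \left(-4 + o\right)$ ($y{\left(o,b \right)} = \left(o - 4\right) o = \left(-4 + o\right) o = o \left(-4 + o\right)$)
$\frac{a{\left(-9 \right)} \left(\left(-2\right) 0 \left(-4\right) + Q{\left(-4 \right)} y{\left(-4,-4 \right)}\right)}{36849} = \frac{45 \left(\left(-2\right) 0 \left(-4\right) + 0 \left(- 4 \left(-4 - 4\right)\right)\right)}{36849} = 45 \left(0 \left(-4\right) + 0 \left(\left(-4\right) \left(-8\right)\right)\right) \frac{1}{36849} = 45 \left(0 + 0 \cdot 32\right) \frac{1}{36849} = 45 \left(0 + 0\right) \frac{1}{36849} = 45 \cdot 0 \cdot \frac{1}{36849} = 0 \cdot \frac{1}{36849} = 0$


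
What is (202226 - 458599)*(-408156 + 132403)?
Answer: 70695623869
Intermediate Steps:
(202226 - 458599)*(-408156 + 132403) = -256373*(-275753) = 70695623869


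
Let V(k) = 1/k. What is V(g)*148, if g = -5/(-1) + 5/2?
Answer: 296/15 ≈ 19.733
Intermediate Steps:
g = 15/2 (g = -5*(-1) + 5*(½) = 5 + 5/2 = 15/2 ≈ 7.5000)
V(g)*148 = 148/(15/2) = (2/15)*148 = 296/15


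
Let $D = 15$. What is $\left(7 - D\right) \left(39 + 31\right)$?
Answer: $-560$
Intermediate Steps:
$\left(7 - D\right) \left(39 + 31\right) = \left(7 - 15\right) \left(39 + 31\right) = \left(7 - 15\right) 70 = \left(-8\right) 70 = -560$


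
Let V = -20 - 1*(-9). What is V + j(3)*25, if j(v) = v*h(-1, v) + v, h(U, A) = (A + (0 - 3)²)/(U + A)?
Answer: 514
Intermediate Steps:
h(U, A) = (9 + A)/(A + U) (h(U, A) = (A + (-3)²)/(A + U) = (A + 9)/(A + U) = (9 + A)/(A + U))
j(v) = v + v*(9 + v)/(-1 + v) (j(v) = v*((9 + v)/(v - 1)) + v = v*((9 + v)/(-1 + v)) + v = v*(9 + v)/(-1 + v) + v = v + v*(9 + v)/(-1 + v))
V = -11 (V = -20 + 9 = -11)
V + j(3)*25 = -11 + (2*3*(4 + 3)/(-1 + 3))*25 = -11 + (2*3*7/2)*25 = -11 + (2*3*(½)*7)*25 = -11 + 21*25 = -11 + 525 = 514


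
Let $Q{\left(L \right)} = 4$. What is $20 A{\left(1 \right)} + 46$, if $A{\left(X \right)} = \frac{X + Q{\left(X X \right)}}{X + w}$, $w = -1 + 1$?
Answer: $146$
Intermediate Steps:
$w = 0$
$A{\left(X \right)} = \frac{4 + X}{X}$ ($A{\left(X \right)} = \frac{X + 4}{X + 0} = \frac{4 + X}{X}$)
$20 A{\left(1 \right)} + 46 = 20 \frac{4 + 1}{1} + 46 = 20 \cdot 1 \cdot 5 + 46 = 20 \cdot 5 + 46 = 100 + 46 = 146$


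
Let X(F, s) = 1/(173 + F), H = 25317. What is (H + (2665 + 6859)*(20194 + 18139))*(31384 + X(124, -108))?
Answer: 3403197099020641/297 ≈ 1.1459e+13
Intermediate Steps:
(H + (2665 + 6859)*(20194 + 18139))*(31384 + X(124, -108)) = (25317 + (2665 + 6859)*(20194 + 18139))*(31384 + 1/(173 + 124)) = (25317 + 9524*38333)*(31384 + 1/297) = (25317 + 365083492)*(31384 + 1/297) = 365108809*(9321049/297) = 3403197099020641/297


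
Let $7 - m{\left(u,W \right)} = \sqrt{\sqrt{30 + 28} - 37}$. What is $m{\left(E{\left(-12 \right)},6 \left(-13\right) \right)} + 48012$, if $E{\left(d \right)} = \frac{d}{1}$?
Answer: $48019 - \sqrt{-37 + \sqrt{58}} \approx 48019.0 - 5.4207 i$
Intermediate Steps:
$E{\left(d \right)} = d$ ($E{\left(d \right)} = d 1 = d$)
$m{\left(u,W \right)} = 7 - \sqrt{-37 + \sqrt{58}}$ ($m{\left(u,W \right)} = 7 - \sqrt{\sqrt{30 + 28} - 37} = 7 - \sqrt{\sqrt{58} - 37} = 7 - \sqrt{-37 + \sqrt{58}}$)
$m{\left(E{\left(-12 \right)},6 \left(-13\right) \right)} + 48012 = \left(7 - \sqrt{-37 + \sqrt{58}}\right) + 48012 = 48019 - \sqrt{-37 + \sqrt{58}}$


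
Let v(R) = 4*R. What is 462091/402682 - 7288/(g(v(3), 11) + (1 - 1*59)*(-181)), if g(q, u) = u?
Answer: 274481129/604540734 ≈ 0.45403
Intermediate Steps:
462091/402682 - 7288/(g(v(3), 11) + (1 - 1*59)*(-181)) = 462091/402682 - 7288/(11 + (1 - 1*59)*(-181)) = 462091*(1/402682) - 7288/(11 + (1 - 59)*(-181)) = 66013/57526 - 7288/(11 - 58*(-181)) = 66013/57526 - 7288/(11 + 10498) = 66013/57526 - 7288/10509 = 274481129/604540734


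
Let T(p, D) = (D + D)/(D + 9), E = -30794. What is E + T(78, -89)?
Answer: -1231671/40 ≈ -30792.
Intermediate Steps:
T(p, D) = 2*D/(9 + D) (T(p, D) = (2*D)/(9 + D) = 2*D/(9 + D))
E + T(78, -89) = -30794 + 2*(-89)/(9 - 89) = -30794 + 2*(-89)/(-80) = -30794 + 2*(-89)*(-1/80) = -30794 + 89/40 = -1231671/40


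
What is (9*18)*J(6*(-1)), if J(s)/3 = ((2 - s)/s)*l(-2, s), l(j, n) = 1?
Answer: -648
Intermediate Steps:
J(s) = 3*(2 - s)/s (J(s) = 3*(((2 - s)/s)*1) = 3*((2 - s)/s) = 3*(2 - s)/s)
(9*18)*J(6*(-1)) = (9*18)*(-3 + 6/((6*(-1)))) = 162*(-3 + 6/(-6)) = 162*(-3 + 6*(-⅙)) = 162*(-3 - 1) = 162*(-4) = -648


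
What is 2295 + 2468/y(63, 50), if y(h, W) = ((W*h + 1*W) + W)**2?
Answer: 6060234992/2640625 ≈ 2295.0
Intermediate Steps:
y(h, W) = (2*W + W*h)**2 (y(h, W) = ((W*h + W) + W)**2 = ((W + W*h) + W)**2 = (2*W + W*h)**2)
2295 + 2468/y(63, 50) = 2295 + 2468/((50**2*(2 + 63)**2)) = 2295 + 2468/((2500*65**2)) = 2295 + 2468/((2500*4225)) = 2295 + 2468/10562500 = 2295 + 2468*(1/10562500) = 2295 + 617/2640625 = 6060234992/2640625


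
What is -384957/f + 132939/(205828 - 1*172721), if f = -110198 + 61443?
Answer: 19226212344/1614131785 ≈ 11.911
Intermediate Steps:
f = -48755
-384957/f + 132939/(205828 - 1*172721) = -384957/(-48755) + 132939/(205828 - 1*172721) = -384957*(-1/48755) + 132939/(205828 - 172721) = 384957/48755 + 132939/33107 = 19226212344/1614131785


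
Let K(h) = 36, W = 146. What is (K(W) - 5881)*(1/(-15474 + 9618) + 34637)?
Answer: -1185566313995/5856 ≈ -2.0245e+8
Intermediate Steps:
(K(W) - 5881)*(1/(-15474 + 9618) + 34637) = (36 - 5881)*(1/(-15474 + 9618) + 34637) = -5845*(1/(-5856) + 34637) = -5845*(-1/5856 + 34637) = -5845*202834271/5856 = -1185566313995/5856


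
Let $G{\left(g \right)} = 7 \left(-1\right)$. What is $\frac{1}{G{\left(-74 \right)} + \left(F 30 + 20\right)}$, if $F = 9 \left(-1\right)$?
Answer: $- \frac{1}{257} \approx -0.0038911$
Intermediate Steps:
$F = -9$
$G{\left(g \right)} = -7$
$\frac{1}{G{\left(-74 \right)} + \left(F 30 + 20\right)} = \frac{1}{-7 + \left(\left(-9\right) 30 + 20\right)} = \frac{1}{-7 + \left(-270 + 20\right)} = \frac{1}{-7 - 250} = \frac{1}{-257} = - \frac{1}{257}$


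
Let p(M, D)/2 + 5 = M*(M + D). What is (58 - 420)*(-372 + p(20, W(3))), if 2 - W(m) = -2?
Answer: -209236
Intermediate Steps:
W(m) = 4 (W(m) = 2 - 1*(-2) = 2 + 2 = 4)
p(M, D) = -10 + 2*M*(D + M) (p(M, D) = -10 + 2*(M*(M + D)) = -10 + 2*(M*(D + M)) = -10 + 2*M*(D + M))
(58 - 420)*(-372 + p(20, W(3))) = (58 - 420)*(-372 + (-10 + 2*20**2 + 2*4*20)) = -362*(-372 + (-10 + 2*400 + 160)) = -362*(-372 + (-10 + 800 + 160)) = -362*(-372 + 950) = -362*578 = -209236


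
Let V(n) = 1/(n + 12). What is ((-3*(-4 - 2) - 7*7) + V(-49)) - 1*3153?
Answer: -117809/37 ≈ -3184.0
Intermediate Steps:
V(n) = 1/(12 + n)
((-3*(-4 - 2) - 7*7) + V(-49)) - 1*3153 = ((-3*(-4 - 2) - 7*7) + 1/(12 - 49)) - 1*3153 = ((-3*(-6) - 49) + 1/(-37)) - 3153 = ((18 - 49) - 1/37) - 3153 = (-31 - 1/37) - 3153 = -1148/37 - 3153 = -117809/37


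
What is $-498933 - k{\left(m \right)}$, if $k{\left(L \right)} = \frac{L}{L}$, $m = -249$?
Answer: $-498934$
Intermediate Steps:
$k{\left(L \right)} = 1$
$-498933 - k{\left(m \right)} = -498933 - 1 = -498934$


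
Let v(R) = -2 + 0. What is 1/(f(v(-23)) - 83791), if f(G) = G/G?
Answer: -1/83790 ≈ -1.1935e-5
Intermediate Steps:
v(R) = -2
f(G) = 1
1/(f(v(-23)) - 83791) = 1/(1 - 83791) = 1/(-83790) = -1/83790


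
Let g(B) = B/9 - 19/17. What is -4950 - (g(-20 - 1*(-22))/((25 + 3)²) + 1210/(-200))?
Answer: -2965182767/599760 ≈ -4943.9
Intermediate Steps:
g(B) = -19/17 + B/9 (g(B) = B*(⅑) - 19*1/17 = B/9 - 19/17 = -19/17 + B/9)
-4950 - (g(-20 - 1*(-22))/((25 + 3)²) + 1210/(-200)) = -4950 - ((-19/17 + (-20 - 1*(-22))/9)/((25 + 3)²) + 1210/(-200)) = -4950 - ((-19/17 + (-20 + 22)/9)/(28²) + 1210*(-1/200)) = -4950 - ((-19/17 + (⅑)*2)/784 - 121/20) = -4950 - ((-19/17 + 2/9)*(1/784) - 121/20) = -4950 - (-137/153*1/784 - 121/20) = -4950 - (-137/119952 - 121/20) = -4950 - 1*(-3629233/599760) = -4950 + 3629233/599760 = -2965182767/599760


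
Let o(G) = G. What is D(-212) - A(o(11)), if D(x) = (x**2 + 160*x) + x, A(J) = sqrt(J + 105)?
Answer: 10812 - 2*sqrt(29) ≈ 10801.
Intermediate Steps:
A(J) = sqrt(105 + J)
D(x) = x**2 + 161*x
D(-212) - A(o(11)) = -212*(161 - 212) - sqrt(105 + 11) = -212*(-51) - sqrt(116) = 10812 - 2*sqrt(29)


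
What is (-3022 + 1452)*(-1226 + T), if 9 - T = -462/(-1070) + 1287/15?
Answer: 218929906/107 ≈ 2.0461e+6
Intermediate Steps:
T = -41319/535 (T = 9 - (-462/(-1070) + 1287/15) = 9 - (-462*(-1/1070) + 1287*(1/15)) = 9 - (231/535 + 429/5) = 9 - 1*46134/535 = 9 - 46134/535 = -41319/535 ≈ -77.232)
(-3022 + 1452)*(-1226 + T) = (-3022 + 1452)*(-1226 - 41319/535) = -1570*(-697229/535) = 218929906/107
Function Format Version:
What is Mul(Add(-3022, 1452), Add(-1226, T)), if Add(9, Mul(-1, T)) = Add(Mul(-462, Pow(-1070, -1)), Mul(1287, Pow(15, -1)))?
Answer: Rational(218929906, 107) ≈ 2.0461e+6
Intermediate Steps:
T = Rational(-41319, 535) (T = Add(9, Mul(-1, Add(Mul(-462, Pow(-1070, -1)), Mul(1287, Pow(15, -1))))) = Add(9, Mul(-1, Add(Mul(-462, Rational(-1, 1070)), Mul(1287, Rational(1, 15))))) = Add(9, Mul(-1, Add(Rational(231, 535), Rational(429, 5)))) = Add(9, Mul(-1, Rational(46134, 535))) = Add(9, Rational(-46134, 535)) = Rational(-41319, 535) ≈ -77.232)
Mul(Add(-3022, 1452), Add(-1226, T)) = Mul(Add(-3022, 1452), Add(-1226, Rational(-41319, 535))) = Mul(-1570, Rational(-697229, 535)) = Rational(218929906, 107)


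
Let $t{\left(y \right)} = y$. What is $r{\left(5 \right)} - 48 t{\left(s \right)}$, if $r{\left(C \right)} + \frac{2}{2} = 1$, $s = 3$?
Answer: $-144$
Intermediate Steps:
$r{\left(C \right)} = 0$ ($r{\left(C \right)} = -1 + 1 = 0$)
$r{\left(5 \right)} - 48 t{\left(s \right)} = 0 - 144 = -144$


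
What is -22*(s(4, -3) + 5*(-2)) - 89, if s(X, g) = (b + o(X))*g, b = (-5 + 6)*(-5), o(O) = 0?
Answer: -199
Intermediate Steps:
b = -5 (b = 1*(-5) = -5)
s(X, g) = -5*g (s(X, g) = (-5 + 0)*g = -5*g)
-22*(s(4, -3) + 5*(-2)) - 89 = -22*(-5*(-3) + 5*(-2)) - 89 = -22*(15 - 10) - 89 = -22*5 - 89 = -110 - 89 = -199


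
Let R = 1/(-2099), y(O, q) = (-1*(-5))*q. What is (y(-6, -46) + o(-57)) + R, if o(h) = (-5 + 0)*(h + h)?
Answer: 713659/2099 ≈ 340.00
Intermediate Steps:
y(O, q) = 5*q
o(h) = -10*h
R = -1/2099 ≈ -0.00047642
(y(-6, -46) + o(-57)) + R = (5*(-46) - 10*(-57)) - 1/2099 = (-230 + 570) - 1/2099 = 340 - 1/2099 = 713659/2099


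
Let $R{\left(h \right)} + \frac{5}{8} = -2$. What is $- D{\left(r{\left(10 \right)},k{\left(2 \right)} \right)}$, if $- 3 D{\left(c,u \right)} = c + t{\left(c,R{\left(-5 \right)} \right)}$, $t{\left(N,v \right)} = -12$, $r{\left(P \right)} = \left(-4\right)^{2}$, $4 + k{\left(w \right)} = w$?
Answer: $\frac{4}{3} \approx 1.3333$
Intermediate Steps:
$k{\left(w \right)} = -4 + w$
$R{\left(h \right)} = - \frac{21}{8}$ ($R{\left(h \right)} = - \frac{5}{8} - 2 = - \frac{21}{8}$)
$r{\left(P \right)} = 16$
$D{\left(c,u \right)} = 4 - \frac{c}{3}$ ($D{\left(c,u \right)} = - \frac{c - 12}{3} = - \frac{-12 + c}{3} = 4 - \frac{c}{3}$)
$- D{\left(r{\left(10 \right)},k{\left(2 \right)} \right)} = - (4 - \frac{16}{3}) = \left(-1\right) \left(- \frac{4}{3}\right) = \frac{4}{3}$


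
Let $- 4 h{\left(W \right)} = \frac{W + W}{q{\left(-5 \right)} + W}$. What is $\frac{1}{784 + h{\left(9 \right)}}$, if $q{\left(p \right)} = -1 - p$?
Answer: $\frac{26}{20375} \approx 0.0012761$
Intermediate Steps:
$h{\left(W \right)} = - \frac{W}{2 \left(4 + W\right)}$ ($h{\left(W \right)} = - \frac{\left(W + W\right) \frac{1}{\left(-1 - -5\right) + W}}{4} = - \frac{2 W \frac{1}{\left(-1 + 5\right) + W}}{4} = - \frac{2 W \frac{1}{4 + W}}{4} = - \frac{W}{2 \left(4 + W\right)}$)
$\frac{1}{784 + h{\left(9 \right)}} = \frac{1}{784 - \frac{9}{8 + 2 \cdot 9}} = \frac{1}{784 - \frac{9}{8 + 18}} = \frac{1}{784 - \frac{9}{26}} = \frac{1}{\frac{20375}{26}} = \frac{26}{20375}$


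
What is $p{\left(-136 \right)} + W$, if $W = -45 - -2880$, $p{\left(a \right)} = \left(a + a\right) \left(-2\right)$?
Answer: $3379$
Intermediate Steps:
$p{\left(a \right)} = - 4 a$ ($p{\left(a \right)} = 2 a \left(-2\right) = - 4 a$)
$W = 2835$ ($W = -45 + 2880 = 2835$)
$p{\left(-136 \right)} + W = \left(-4\right) \left(-136\right) + 2835 = 544 + 2835 = 3379$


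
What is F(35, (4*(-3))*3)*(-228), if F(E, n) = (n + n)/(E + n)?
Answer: -16416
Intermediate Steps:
F(E, n) = 2*n/(E + n) (F(E, n) = (2*n)/(E + n) = 2*n/(E + n))
F(35, (4*(-3))*3)*(-228) = (2*((4*(-3))*3)/(35 + (4*(-3))*3))*(-228) = (2*(-12*3)/(35 - 12*3))*(-228) = (2*(-36)/(35 - 36))*(-228) = (2*(-36)/(-1))*(-228) = (2*(-36)*(-1))*(-228) = 72*(-228) = -16416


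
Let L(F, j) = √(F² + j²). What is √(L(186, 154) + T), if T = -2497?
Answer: √(-2497 + 2*√14578) ≈ 47.492*I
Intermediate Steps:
√(L(186, 154) + T) = √(√(186² + 154²) - 2497) = √(√(34596 + 23716) - 2497) = √(√58312 - 2497) = √(2*√14578 - 2497) = √(-2497 + 2*√14578)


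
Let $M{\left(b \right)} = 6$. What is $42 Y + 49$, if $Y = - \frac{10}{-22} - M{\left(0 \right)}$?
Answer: $- \frac{2023}{11} \approx -183.91$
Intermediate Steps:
$Y = - \frac{61}{11}$ ($Y = - \frac{10}{-22} - 6 = \left(-10\right) \left(- \frac{1}{22}\right) - 6 = \frac{5}{11} - 6 = - \frac{61}{11} \approx -5.5455$)
$42 Y + 49 = 42 \left(- \frac{61}{11}\right) + 49 = - \frac{2562}{11} + 49 = - \frac{2023}{11}$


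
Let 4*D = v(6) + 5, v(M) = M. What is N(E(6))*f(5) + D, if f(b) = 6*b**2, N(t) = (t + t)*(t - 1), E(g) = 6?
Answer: 36011/4 ≈ 9002.8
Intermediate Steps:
N(t) = 2*t*(-1 + t) (N(t) = (2*t)*(-1 + t) = 2*t*(-1 + t))
D = 11/4 (D = (6 + 5)/4 = (1/4)*11 = 11/4 ≈ 2.7500)
N(E(6))*f(5) + D = (2*6*(-1 + 6))*(6*5**2) + 11/4 = (2*6*5)*(6*25) + 11/4 = 60*150 + 11/4 = 9000 + 11/4 = 36011/4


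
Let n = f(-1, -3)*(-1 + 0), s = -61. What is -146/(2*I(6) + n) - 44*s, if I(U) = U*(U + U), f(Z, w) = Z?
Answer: 389034/145 ≈ 2683.0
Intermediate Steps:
I(U) = 2*U² (I(U) = U*(2*U) = 2*U²)
n = 1 (n = -(-1 + 0) = -1*(-1) = 1)
-146/(2*I(6) + n) - 44*s = -146/(2*(2*6²) + 1) - 44*(-61) = -146/(2*(2*36) + 1) + 2684 = -146/(2*72 + 1) + 2684 = -146/(144 + 1) + 2684 = -146/145 + 2684 = 389034/145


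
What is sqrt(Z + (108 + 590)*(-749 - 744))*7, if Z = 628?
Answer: 7*I*sqrt(1041486) ≈ 7143.7*I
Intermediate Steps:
sqrt(Z + (108 + 590)*(-749 - 744))*7 = sqrt(628 + (108 + 590)*(-749 - 744))*7 = sqrt(628 + 698*(-1493))*7 = sqrt(628 - 1042114)*7 = sqrt(-1041486)*7 = (I*sqrt(1041486))*7 = 7*I*sqrt(1041486)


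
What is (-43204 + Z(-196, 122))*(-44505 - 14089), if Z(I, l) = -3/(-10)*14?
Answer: 12656245406/5 ≈ 2.5313e+9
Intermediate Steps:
Z(I, l) = 21/5 (Z(I, l) = -3*(-⅒)*14 = (3/10)*14 = 21/5)
(-43204 + Z(-196, 122))*(-44505 - 14089) = (-43204 + 21/5)*(-44505 - 14089) = -215999/5*(-58594) = 12656245406/5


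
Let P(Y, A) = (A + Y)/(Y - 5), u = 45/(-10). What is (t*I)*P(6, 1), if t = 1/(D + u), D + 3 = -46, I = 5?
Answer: -70/107 ≈ -0.65421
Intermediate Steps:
D = -49 (D = -3 - 46 = -49)
u = -9/2 (u = 45*(-⅒) = -9/2 ≈ -4.5000)
P(Y, A) = (A + Y)/(-5 + Y)
t = -2/107 (t = 1/(-49 - 9/2) = 1/(-107/2) = -2/107 ≈ -0.018692)
(t*I)*P(6, 1) = (-2/107*5)*((1 + 6)/(-5 + 6)) = -10*7/(107*1) = -10*7/107 = -10/107*7 = -70/107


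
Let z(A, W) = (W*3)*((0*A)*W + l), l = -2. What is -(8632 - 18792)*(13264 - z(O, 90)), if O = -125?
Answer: 140248640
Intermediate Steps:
z(A, W) = -6*W (z(A, W) = (W*3)*((0*A)*W - 2) = (3*W)*(0*W - 2) = (3*W)*(0 - 2) = (3*W)*(-2) = -6*W)
-(8632 - 18792)*(13264 - z(O, 90)) = -(8632 - 18792)*(13264 - (-6)*90) = -(-10160)*(13264 - 1*(-540)) = -(-10160)*(13264 + 540) = -(-10160)*13804 = -1*(-140248640) = 140248640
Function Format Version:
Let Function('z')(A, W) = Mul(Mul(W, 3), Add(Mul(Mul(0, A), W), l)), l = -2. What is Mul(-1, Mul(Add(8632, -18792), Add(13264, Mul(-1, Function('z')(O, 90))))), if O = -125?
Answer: 140248640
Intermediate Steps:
Function('z')(A, W) = Mul(-6, W) (Function('z')(A, W) = Mul(Mul(W, 3), Add(Mul(Mul(0, A), W), -2)) = Mul(Mul(3, W), Add(Mul(0, W), -2)) = Mul(Mul(3, W), Add(0, -2)) = Mul(Mul(3, W), -2) = Mul(-6, W))
Mul(-1, Mul(Add(8632, -18792), Add(13264, Mul(-1, Function('z')(O, 90))))) = Mul(-1, Mul(Add(8632, -18792), Add(13264, Mul(-1, Mul(-6, 90))))) = Mul(-1, Mul(-10160, Add(13264, Mul(-1, -540)))) = Mul(-1, Mul(-10160, Add(13264, 540))) = Mul(-1, Mul(-10160, 13804)) = Mul(-1, -140248640) = 140248640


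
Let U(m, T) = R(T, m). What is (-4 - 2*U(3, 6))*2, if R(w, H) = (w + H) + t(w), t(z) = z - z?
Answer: -44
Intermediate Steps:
t(z) = 0
R(w, H) = H + w (R(w, H) = (w + H) + 0 = (H + w) + 0 = H + w)
U(m, T) = T + m (U(m, T) = m + T = T + m)
(-4 - 2*U(3, 6))*2 = (-4 - 2*(6 + 3))*2 = (-4 - 2*9)*2 = (-4 - 18)*2 = -22*2 = -44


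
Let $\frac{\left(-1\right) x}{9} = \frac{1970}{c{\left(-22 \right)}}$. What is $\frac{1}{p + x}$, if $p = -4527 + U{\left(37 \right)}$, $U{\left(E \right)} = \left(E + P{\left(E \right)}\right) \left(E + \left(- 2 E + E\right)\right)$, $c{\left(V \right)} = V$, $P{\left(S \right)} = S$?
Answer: $- \frac{11}{40932} \approx -0.00026874$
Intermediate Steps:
$U{\left(E \right)} = 0$ ($U{\left(E \right)} = \left(E + E\right) \left(E + \left(- 2 E + E\right)\right) = 2 E \left(E - E\right) = 2 E 0 = 0$)
$p = -4527$ ($p = -4527 + 0 = -4527$)
$x = \frac{8865}{11}$ ($x = - 9 \frac{1970}{-22} = - 9 \cdot 1970 \left(- \frac{1}{22}\right) = \left(-9\right) \left(- \frac{985}{11}\right) = \frac{8865}{11} \approx 805.91$)
$\frac{1}{p + x} = \frac{1}{-4527 + \frac{8865}{11}} = \frac{1}{- \frac{40932}{11}} = - \frac{11}{40932}$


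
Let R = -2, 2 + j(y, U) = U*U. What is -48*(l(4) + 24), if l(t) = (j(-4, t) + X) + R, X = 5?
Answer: -1968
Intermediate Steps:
j(y, U) = -2 + U² (j(y, U) = -2 + U*U = -2 + U²)
l(t) = 1 + t² (l(t) = ((-2 + t²) + 5) - 2 = (3 + t²) - 2 = 1 + t²)
-48*(l(4) + 24) = -48*((1 + 4²) + 24) = -48*((1 + 16) + 24) = -48*(17 + 24) = -48*41 = -1968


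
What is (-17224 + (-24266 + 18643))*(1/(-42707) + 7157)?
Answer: -6983276892306/42707 ≈ -1.6352e+8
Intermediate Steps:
(-17224 + (-24266 + 18643))*(1/(-42707) + 7157) = (-17224 - 5623)*(-1/42707 + 7157) = -22847*305653998/42707 = -6983276892306/42707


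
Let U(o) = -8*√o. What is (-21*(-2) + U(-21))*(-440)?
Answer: -18480 + 3520*I*√21 ≈ -18480.0 + 16131.0*I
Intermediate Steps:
(-21*(-2) + U(-21))*(-440) = (-21*(-2) - 8*I*√21)*(-440) = (42 - 8*I*√21)*(-440) = -18480 + 3520*I*√21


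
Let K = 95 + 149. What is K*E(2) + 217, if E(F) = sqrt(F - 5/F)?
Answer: 217 + 122*I*sqrt(2) ≈ 217.0 + 172.53*I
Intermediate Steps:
K = 244
K*E(2) + 217 = 244*sqrt(2 - 5/2) + 217 = 244*sqrt(-1/2) + 217 = 244*(I*sqrt(2)/2) + 217 = 122*I*sqrt(2) + 217 = 217 + 122*I*sqrt(2)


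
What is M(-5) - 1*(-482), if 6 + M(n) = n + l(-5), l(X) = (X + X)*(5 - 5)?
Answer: 471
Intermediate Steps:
l(X) = 0 (l(X) = (2*X)*0 = 0)
M(n) = -6 + n (M(n) = -6 + (n + 0) = -6 + n)
M(-5) - 1*(-482) = (-6 - 5) - 1*(-482) = -11 + 482 = 471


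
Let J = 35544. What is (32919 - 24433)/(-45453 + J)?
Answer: -8486/9909 ≈ -0.85639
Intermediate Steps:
(32919 - 24433)/(-45453 + J) = (32919 - 24433)/(-45453 + 35544) = 8486/(-9909) = 8486*(-1/9909) = -8486/9909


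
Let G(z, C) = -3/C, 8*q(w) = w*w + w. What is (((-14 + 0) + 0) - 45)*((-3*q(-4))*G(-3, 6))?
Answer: -531/4 ≈ -132.75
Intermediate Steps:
q(w) = w/8 + w²/8 (q(w) = (w*w + w)/8 = (w² + w)/8 = (w + w²)/8 = w/8 + w²/8)
(((-14 + 0) + 0) - 45)*((-3*q(-4))*G(-3, 6)) = (((-14 + 0) + 0) - 45)*((-3*(-4)*(1 - 4)/8)*(-3/6)) = ((-14 + 0) - 45)*((-3*(-4)*(-3)/8)*(-3*⅙)) = (-14 - 45)*(-3*3/2*(-½)) = -(-531)*(-1)/(2*2) = -59*9/4 = -531/4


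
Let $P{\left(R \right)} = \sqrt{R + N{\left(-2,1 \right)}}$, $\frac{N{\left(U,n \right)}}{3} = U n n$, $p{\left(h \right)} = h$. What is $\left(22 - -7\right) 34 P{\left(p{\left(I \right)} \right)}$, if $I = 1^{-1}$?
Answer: $986 i \sqrt{5} \approx 2204.8 i$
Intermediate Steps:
$I = 1$
$N{\left(U,n \right)} = 3 U n^{2}$ ($N{\left(U,n \right)} = 3 U n n = 3 U n^{2}$)
$P{\left(R \right)} = \sqrt{-6 + R}$ ($P{\left(R \right)} = \sqrt{R + 3 \left(-2\right) 1^{2}} = \sqrt{R + 3 \left(-2\right) 1} = \sqrt{R - 6} = \sqrt{-6 + R}$)
$\left(22 - -7\right) 34 P{\left(p{\left(I \right)} \right)} = \left(22 - -7\right) 34 \sqrt{-6 + 1} = \left(22 + 7\right) 34 \sqrt{-5} = 29 \cdot 34 i \sqrt{5} = 986 i \sqrt{5}$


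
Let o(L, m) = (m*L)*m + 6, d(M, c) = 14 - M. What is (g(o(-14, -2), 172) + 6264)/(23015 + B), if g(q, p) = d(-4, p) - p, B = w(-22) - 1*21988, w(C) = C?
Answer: 1222/201 ≈ 6.0796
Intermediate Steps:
o(L, m) = 6 + L*m² (o(L, m) = (L*m)*m + 6 = L*m² + 6 = 6 + L*m²)
B = -22010 (B = -22 - 1*21988 = -22 - 21988 = -22010)
g(q, p) = 18 - p (g(q, p) = (14 - 1*(-4)) - p = (14 + 4) - p = 18 - p)
(g(o(-14, -2), 172) + 6264)/(23015 + B) = ((18 - 1*172) + 6264)/(23015 - 22010) = ((18 - 172) + 6264)/1005 = (-154 + 6264)*(1/1005) = 6110*(1/1005) = 1222/201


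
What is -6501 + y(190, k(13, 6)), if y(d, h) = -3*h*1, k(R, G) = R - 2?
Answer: -6534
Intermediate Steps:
k(R, G) = -2 + R
y(d, h) = -3*h
-6501 + y(190, k(13, 6)) = -6501 - 3*(-2 + 13) = -6501 - 3*11 = -6501 - 33 = -6534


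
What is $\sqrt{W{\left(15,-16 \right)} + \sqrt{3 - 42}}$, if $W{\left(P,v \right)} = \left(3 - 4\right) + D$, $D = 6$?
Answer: $\sqrt{5 + i \sqrt{39}} \approx 2.5495 + 1.2247 i$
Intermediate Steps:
$W{\left(P,v \right)} = 5$ ($W{\left(P,v \right)} = \left(3 - 4\right) + 6 = -1 + 6 = 5$)
$\sqrt{W{\left(15,-16 \right)} + \sqrt{3 - 42}} = \sqrt{5 + \sqrt{3 - 42}} = \sqrt{5 + \sqrt{-39}} = \sqrt{5 + i \sqrt{39}}$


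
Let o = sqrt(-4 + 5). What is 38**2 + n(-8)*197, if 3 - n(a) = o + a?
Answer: 3414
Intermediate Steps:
o = 1 (o = sqrt(1) = 1)
n(a) = 2 - a (n(a) = 3 - (1 + a) = 3 + (-1 - a) = 2 - a)
38**2 + n(-8)*197 = 38**2 + (2 - 1*(-8))*197 = 1444 + (2 + 8)*197 = 1444 + 10*197 = 1444 + 1970 = 3414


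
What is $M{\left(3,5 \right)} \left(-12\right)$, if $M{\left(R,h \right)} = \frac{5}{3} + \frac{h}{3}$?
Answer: $-40$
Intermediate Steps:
$M{\left(R,h \right)} = \frac{5}{3} + \frac{h}{3}$ ($M{\left(R,h \right)} = 5 \cdot \frac{1}{3} + h \frac{1}{3} = \frac{5}{3} + \frac{h}{3}$)
$M{\left(3,5 \right)} \left(-12\right) = \left(\frac{5}{3} + \frac{1}{3} \cdot 5\right) \left(-12\right) = \left(\frac{5}{3} + \frac{5}{3}\right) \left(-12\right) = \frac{10}{3} \left(-12\right) = -40$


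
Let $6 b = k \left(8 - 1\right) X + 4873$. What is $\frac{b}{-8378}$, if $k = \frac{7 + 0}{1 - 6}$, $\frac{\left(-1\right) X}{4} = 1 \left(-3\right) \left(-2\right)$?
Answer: $- \frac{25541}{251340} \approx -0.10162$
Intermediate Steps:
$X = -24$ ($X = - 4 \cdot 1 \left(-3\right) \left(-2\right) = - 4 \left(\left(-3\right) \left(-2\right)\right) = \left(-4\right) 6 = -24$)
$k = - \frac{7}{5}$ ($k = \frac{7}{-5} = 7 \left(- \frac{1}{5}\right) = - \frac{7}{5} \approx -1.4$)
$b = \frac{25541}{30}$ ($b = \frac{- \frac{7 \left(8 - 1\right)}{5} \left(-24\right) + 4873}{6} = \frac{\left(- \frac{7}{5}\right) 7 \left(-24\right) + 4873}{6} = \frac{\left(- \frac{49}{5}\right) \left(-24\right) + 4873}{6} = \frac{\frac{1176}{5} + 4873}{6} = \frac{1}{6} \cdot \frac{25541}{5} = \frac{25541}{30} \approx 851.37$)
$\frac{b}{-8378} = \frac{25541}{30 \left(-8378\right)} = \frac{25541}{30} \left(- \frac{1}{8378}\right) = - \frac{25541}{251340}$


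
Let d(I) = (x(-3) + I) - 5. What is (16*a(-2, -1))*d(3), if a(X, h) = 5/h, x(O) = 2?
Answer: 0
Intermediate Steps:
d(I) = -3 + I (d(I) = (2 + I) - 5 = -3 + I)
(16*a(-2, -1))*d(3) = (16*(5/(-1)))*(-3 + 3) = (16*(5*(-1)))*0 = (16*(-5))*0 = -80*0 = 0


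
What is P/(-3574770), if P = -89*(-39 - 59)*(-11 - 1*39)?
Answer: 43610/357477 ≈ 0.12199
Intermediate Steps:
P = -436100 (P = -(-8722)*(-11 - 39) = -(-8722)*(-50) = -89*4900 = -436100)
P/(-3574770) = -436100/(-3574770) = -436100*(-1/3574770) = 43610/357477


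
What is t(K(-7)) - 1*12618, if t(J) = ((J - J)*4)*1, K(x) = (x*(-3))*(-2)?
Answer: -12618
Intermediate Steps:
K(x) = 6*x (K(x) = -3*x*(-2) = 6*x)
t(J) = 0 (t(J) = (0*4)*1 = 0*1 = 0)
t(K(-7)) - 1*12618 = 0 - 1*12618 = 0 - 12618 = -12618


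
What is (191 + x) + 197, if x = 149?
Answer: 537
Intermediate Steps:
(191 + x) + 197 = (191 + 149) + 197 = 340 + 197 = 537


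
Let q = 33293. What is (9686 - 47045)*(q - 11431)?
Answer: -816742458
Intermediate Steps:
(9686 - 47045)*(q - 11431) = (9686 - 47045)*(33293 - 11431) = -37359*21862 = -816742458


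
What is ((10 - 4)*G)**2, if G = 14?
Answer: 7056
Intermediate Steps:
((10 - 4)*G)**2 = ((10 - 4)*14)**2 = (6*14)**2 = 84**2 = 7056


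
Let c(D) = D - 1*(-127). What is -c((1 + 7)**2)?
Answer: -191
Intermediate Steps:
c(D) = 127 + D (c(D) = D + 127 = 127 + D)
-c((1 + 7)**2) = -(127 + (1 + 7)**2) = -(127 + 8**2) = -(127 + 64) = -1*191 = -191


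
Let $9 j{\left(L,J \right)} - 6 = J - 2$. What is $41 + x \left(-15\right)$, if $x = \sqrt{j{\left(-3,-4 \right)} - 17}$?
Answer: $41 - 15 i \sqrt{17} \approx 41.0 - 61.847 i$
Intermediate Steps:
$j{\left(L,J \right)} = \frac{4}{9} + \frac{J}{9}$ ($j{\left(L,J \right)} = \frac{2}{3} + \frac{J - 2}{9} = \frac{2}{3} + \frac{-2 + J}{9} = \frac{2}{3} + \left(- \frac{2}{9} + \frac{J}{9}\right) = \frac{4}{9} + \frac{J}{9}$)
$x = i \sqrt{17}$ ($x = \sqrt{\left(\frac{4}{9} + \frac{1}{9} \left(-4\right)\right) - 17} = \sqrt{\left(\frac{4}{9} - \frac{4}{9}\right) - 17} = \sqrt{0 - 17} = \sqrt{-17} = i \sqrt{17} \approx 4.1231 i$)
$41 + x \left(-15\right) = 41 + i \sqrt{17} \left(-15\right) = 41 - 15 i \sqrt{17}$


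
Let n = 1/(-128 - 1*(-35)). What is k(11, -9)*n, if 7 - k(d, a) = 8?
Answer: 1/93 ≈ 0.010753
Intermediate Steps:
k(d, a) = -1 (k(d, a) = 7 - 1*8 = 7 - 8 = -1)
n = -1/93 (n = 1/(-128 + 35) = 1/(-93) = -1/93 ≈ -0.010753)
k(11, -9)*n = -1*(-1/93) = 1/93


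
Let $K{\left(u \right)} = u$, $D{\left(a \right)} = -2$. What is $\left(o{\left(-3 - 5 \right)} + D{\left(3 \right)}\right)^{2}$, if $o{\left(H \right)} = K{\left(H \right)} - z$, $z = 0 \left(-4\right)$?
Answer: $100$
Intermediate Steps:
$z = 0$
$o{\left(H \right)} = H$ ($o{\left(H \right)} = H - 0 = H + 0 = H$)
$\left(o{\left(-3 - 5 \right)} + D{\left(3 \right)}\right)^{2} = \left(\left(-3 - 5\right) - 2\right)^{2} = \left(-8 - 2\right)^{2} = \left(-10\right)^{2} = 100$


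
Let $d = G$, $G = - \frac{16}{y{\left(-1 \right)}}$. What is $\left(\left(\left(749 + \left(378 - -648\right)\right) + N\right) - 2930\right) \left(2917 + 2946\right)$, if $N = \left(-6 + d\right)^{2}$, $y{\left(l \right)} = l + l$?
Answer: $-6748313$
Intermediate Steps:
$y{\left(l \right)} = 2 l$
$G = 8$ ($G = - \frac{16}{2 \left(-1\right)} = - \frac{16}{-2} = \left(-16\right) \left(- \frac{1}{2}\right) = 8$)
$d = 8$
$N = 4$ ($N = \left(-6 + 8\right)^{2} = 2^{2} = 4$)
$\left(\left(\left(749 + \left(378 - -648\right)\right) + N\right) - 2930\right) \left(2917 + 2946\right) = \left(\left(\left(749 + \left(378 - -648\right)\right) + 4\right) - 2930\right) \left(2917 + 2946\right) = \left(\left(\left(749 + \left(378 + 648\right)\right) + 4\right) - 2930\right) 5863 = \left(\left(\left(749 + 1026\right) + 4\right) - 2930\right) 5863 = \left(\left(1775 + 4\right) - 2930\right) 5863 = \left(1779 - 2930\right) 5863 = \left(-1151\right) 5863 = -6748313$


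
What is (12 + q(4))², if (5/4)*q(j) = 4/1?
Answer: 5776/25 ≈ 231.04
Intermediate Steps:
q(j) = 16/5 (q(j) = 4*(4/1)/5 = 4*(4*1)/5 = (⅘)*4 = 16/5)
(12 + q(4))² = (12 + 16/5)² = (76/5)² = 5776/25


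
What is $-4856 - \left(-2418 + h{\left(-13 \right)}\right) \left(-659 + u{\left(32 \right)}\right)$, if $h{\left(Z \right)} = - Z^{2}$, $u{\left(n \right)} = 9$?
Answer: $-1686406$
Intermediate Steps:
$-4856 - \left(-2418 + h{\left(-13 \right)}\right) \left(-659 + u{\left(32 \right)}\right) = -4856 - \left(-2418 - \left(-13\right)^{2}\right) \left(-659 + 9\right) = -4856 - \left(-2418 - 169\right) \left(-650\right) = -4856 - \left(-2587\right) \left(-650\right) = -4856 - 1681550 = -1686406$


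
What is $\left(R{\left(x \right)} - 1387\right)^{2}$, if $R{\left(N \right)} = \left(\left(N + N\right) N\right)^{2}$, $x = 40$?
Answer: $104829196163769$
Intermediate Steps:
$R{\left(N \right)} = 4 N^{4}$ ($R{\left(N \right)} = \left(2 N N\right)^{2} = \left(2 N^{2}\right)^{2} = 4 N^{4}$)
$\left(R{\left(x \right)} - 1387\right)^{2} = \left(4 \cdot 40^{4} - 1387\right)^{2} = \left(4 \cdot 2560000 - 1387\right)^{2} = \left(10240000 - 1387\right)^{2} = 10238613^{2} = 104829196163769$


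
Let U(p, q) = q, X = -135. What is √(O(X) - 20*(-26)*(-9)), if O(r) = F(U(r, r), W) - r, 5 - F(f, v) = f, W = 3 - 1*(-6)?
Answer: I*√4405 ≈ 66.37*I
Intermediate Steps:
W = 9 (W = 3 + 6 = 9)
F(f, v) = 5 - f
O(r) = 5 - 2*r (O(r) = (5 - r) - r = 5 - 2*r)
√(O(X) - 20*(-26)*(-9)) = √((5 - 2*(-135)) - 20*(-26)*(-9)) = √((5 + 270) + 520*(-9)) = √(275 - 4680) = √(-4405) = I*√4405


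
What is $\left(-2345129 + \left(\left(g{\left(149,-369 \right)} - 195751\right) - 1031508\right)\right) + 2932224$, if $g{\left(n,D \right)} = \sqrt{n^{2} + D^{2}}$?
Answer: $-640164 + \sqrt{158362} \approx -6.3977 \cdot 10^{5}$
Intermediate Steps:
$g{\left(n,D \right)} = \sqrt{D^{2} + n^{2}}$
$\left(-2345129 + \left(\left(g{\left(149,-369 \right)} - 195751\right) - 1031508\right)\right) + 2932224 = \left(-2345129 - \left(1227259 - \sqrt{\left(-369\right)^{2} + 149^{2}}\right)\right) + 2932224 = \left(-2345129 - \left(1227259 - \sqrt{136161 + 22201}\right)\right) + 2932224 = \left(-2345129 - \left(1227259 - \sqrt{158362}\right)\right) + 2932224 = \left(-3572388 + \sqrt{158362}\right) + 2932224 = -640164 + \sqrt{158362}$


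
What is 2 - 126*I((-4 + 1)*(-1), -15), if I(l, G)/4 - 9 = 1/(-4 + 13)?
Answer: -4590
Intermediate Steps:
I(l, G) = 328/9 (I(l, G) = 36 + 4/(-4 + 13) = 36 + 4/9 = 328/9)
2 - 126*I((-4 + 1)*(-1), -15) = 2 - 126*328/9 = 2 - 4592 = -4590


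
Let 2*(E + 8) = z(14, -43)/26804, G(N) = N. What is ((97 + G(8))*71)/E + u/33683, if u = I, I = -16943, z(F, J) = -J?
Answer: -13468596972323/14443977743 ≈ -932.47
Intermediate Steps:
u = -16943
E = -428821/53608 (E = -8 + (-1*(-43)/26804)/2 = -8 + (43*(1/26804))/2 = -8 + (1/2)*(43/26804) = -8 + 43/53608 = -428821/53608 ≈ -7.9992)
((97 + G(8))*71)/E + u/33683 = ((97 + 8)*71)/(-428821/53608) - 16943/33683 = (105*71)*(-53608/428821) - 16943*1/33683 = 7455*(-53608/428821) - 16943/33683 = -399647640/428821 - 16943/33683 = -13468596972323/14443977743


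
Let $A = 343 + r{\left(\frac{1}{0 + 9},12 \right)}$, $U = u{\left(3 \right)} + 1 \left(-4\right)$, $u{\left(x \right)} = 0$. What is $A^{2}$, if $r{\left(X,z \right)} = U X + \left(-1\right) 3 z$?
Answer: $\frac{7612081}{81} \approx 93976.0$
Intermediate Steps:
$U = -4$ ($U = 0 + 1 \left(-4\right) = 0 - 4 = -4$)
$r{\left(X,z \right)} = - 4 X - 3 z$ ($r{\left(X,z \right)} = - 4 X + \left(-1\right) 3 z = - 4 X - 3 z$)
$A = \frac{2759}{9}$ ($A = 343 - \left(36 + \frac{4}{0 + 9}\right) = 343 - \left(36 + \frac{4}{9}\right) = 343 - \frac{328}{9} = \frac{2759}{9} \approx 306.56$)
$A^{2} = \left(\frac{2759}{9}\right)^{2} = \frac{7612081}{81}$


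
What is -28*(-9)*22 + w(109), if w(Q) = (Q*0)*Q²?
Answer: 5544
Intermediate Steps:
w(Q) = 0 (w(Q) = 0*Q² = 0)
-28*(-9)*22 + w(109) = -28*(-9)*22 + 0 = 252*22 + 0 = 5544 + 0 = 5544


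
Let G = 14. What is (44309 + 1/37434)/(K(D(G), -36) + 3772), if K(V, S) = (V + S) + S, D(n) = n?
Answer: 1658663107/139029876 ≈ 11.930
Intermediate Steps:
K(V, S) = V + 2*S (K(V, S) = (S + V) + S = V + 2*S)
(44309 + 1/37434)/(K(D(G), -36) + 3772) = (44309 + 1/37434)/((14 + 2*(-36)) + 3772) = (44309 + 1/37434)/((14 - 72) + 3772) = 1658663107/(37434*(-58 + 3772)) = (1658663107/37434)/3714 = (1658663107/37434)*(1/3714) = 1658663107/139029876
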